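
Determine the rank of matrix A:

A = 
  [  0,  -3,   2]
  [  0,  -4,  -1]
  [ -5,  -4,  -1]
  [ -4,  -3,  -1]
rank(A) = 3

Row reduce:
Swap R1 ↔ R3
R4 → R4 - (4/5)·R1
R3 → R3 - (3/4)·R2
R4 → R4 + (1/20)·R2
R4 → R4 + (1/11)·R3
REF = 
  [  -5,   -4,   -1]
  [   0,   -4,   -1]
  [   0,    0, 11/4]
  [   0,    0,    0]
Pivot columns: 1, 2, 3 → 3 pivots.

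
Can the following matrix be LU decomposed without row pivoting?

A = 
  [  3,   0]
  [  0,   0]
Yes.
A[1,1] = 3 ≠ 0, so Gaussian elimination proceeds without a row swap: multiplier ℓ₂₁ = (0)/(3) = 0, and U[2,2] = 0 - (0)(0) = 0.
L = 
  [  1,   0]
  [  0,   1]
U = 
  [  3,   0]
  [  0,   0]
Check row 2 of LU: [(0)(3), (0)(0) + 0] = [0, 0] = row 2 of A ✓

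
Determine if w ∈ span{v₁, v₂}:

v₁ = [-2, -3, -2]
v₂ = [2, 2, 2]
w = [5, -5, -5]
No

Form the augmented matrix and row-reduce:
[v₁|v₂|w] = 
  [ -2,   2,   5]
  [ -3,   2,  -5]
  [ -2,   2,  -5]
R2 → R2 - (3/2)·R1
R3 → R3 - (1)·R1
REF = 
  [   -2,     2,     5]
  [    0,    -1, -25/2]
  [    0,     0,   -10]

Row 3 reads [0 0 | -10], i.e. 0 = -10, so the system is inconsistent and w ∉ span{v₁, v₂}.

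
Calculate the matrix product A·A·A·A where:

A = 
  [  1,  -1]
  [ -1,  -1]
A^4 = 
  [  4,   0]
  [  0,   4]

A² = A·A:
A²[1,1] = (1)(1) + (-1)(-1) = 2
A²[1,2] = (1)(-1) + (-1)(-1) = 0
A²[2,1] = (-1)(1) + (-1)(-1) = 0
A²[2,2] = (-1)(-1) + (-1)(-1) = 2
A² = 
  [  2,   0]
  [  0,   2]

A^3 = A^2·A:
A^3[1,1] = (2)(1) + (0)(-1) = 2
A^3[1,2] = (2)(-1) + (0)(-1) = -2
A^3[2,1] = (0)(1) + (2)(-1) = -2
A^3[2,2] = (0)(-1) + (2)(-1) = -2
A^3 = 
  [  2,  -2]
  [ -2,  -2]

A^4 = A^3·A:
A^4[1,1] = (2)(1) + (-2)(-1) = 4
A^4[1,2] = (2)(-1) + (-2)(-1) = 0
A^4[2,1] = (-2)(1) + (-2)(-1) = 0
A^4[2,2] = (-2)(-1) + (-2)(-1) = 4
A^4 = 
  [  4,   0]
  [  0,   4]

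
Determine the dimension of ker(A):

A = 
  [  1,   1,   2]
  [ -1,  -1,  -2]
nullity(A) = 2

Row reduce:
R2 → R2 + (1)·R1
REF = 
  [  1,   1,   2]
  [  0,   0,   0]
Pivot columns: 1 → 1 pivot.
rank(A) = 1, so nullity(A) = 3 - 1 = 2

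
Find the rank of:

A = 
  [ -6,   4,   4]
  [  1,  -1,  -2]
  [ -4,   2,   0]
Row reduce:
R2 → R2 + (1/6)·R1
R3 → R3 - (2/3)·R1
R3 → R3 - (2)·R2
REF = 
  [  -6,    4,    4]
  [   0, -1/3, -4/3]
  [   0,    0,    0]
Pivot columns: 1, 2 → 2 pivots.

rank(A) = 2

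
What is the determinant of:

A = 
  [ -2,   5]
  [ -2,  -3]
For a 2×2 matrix, det = ad - bc = (-2)(-3) - (5)(-2) = 16

det(A) = 16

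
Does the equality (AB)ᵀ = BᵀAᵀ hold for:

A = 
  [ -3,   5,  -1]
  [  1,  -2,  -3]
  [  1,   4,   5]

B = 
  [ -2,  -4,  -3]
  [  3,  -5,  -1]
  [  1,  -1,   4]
Yes

(AB)ᵀ = 
  [ 20, -11,  15]
  [-12,   9, -29]
  [  0, -13,  13]

BᵀAᵀ = 
  [ 20, -11,  15]
  [-12,   9, -29]
  [  0, -13,  13]

Both sides are equal — this is the standard identity (AB)ᵀ = BᵀAᵀ, which holds for all A, B.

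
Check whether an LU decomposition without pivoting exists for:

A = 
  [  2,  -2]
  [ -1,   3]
Yes.
A[1,1] = 2 ≠ 0, so Gaussian elimination proceeds without a row swap: multiplier ℓ₂₁ = (-1)/(2) = -1/2, and U[2,2] = 3 - (-1/2)(-2) = 2.
L = 
  [   1,    0]
  [-1/2,    1]
U = 
  [  2,  -2]
  [  0,   2]
Check row 2 of LU: [(-1/2)(2), (-1/2)(-2) + 2] = [-1, 3] = row 2 of A ✓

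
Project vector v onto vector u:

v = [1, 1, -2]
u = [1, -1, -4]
v·u = (1)(1) + (1)(-1) + (-2)(-4) = 8
u·u = (1)² + (-1)² + (-4)² = 18
proj_u(v) = (v·u / u·u) × u = (8/18) × u = (4/9) × u

proj_u(v) = [4/9, -4/9, -16/9]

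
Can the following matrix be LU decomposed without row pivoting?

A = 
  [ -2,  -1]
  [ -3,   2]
Yes.
A[1,1] = -2 ≠ 0, so Gaussian elimination proceeds without a row swap: multiplier ℓ₂₁ = (-3)/(-2) = 3/2, and U[2,2] = 2 - (3/2)(-1) = 7/2.
L = 
  [  1,   0]
  [3/2,   1]
U = 
  [ -2,  -1]
  [  0, 7/2]
Check row 2 of LU: [(3/2)(-2), (3/2)(-1) + (7/2)] = [-3, 2] = row 2 of A ✓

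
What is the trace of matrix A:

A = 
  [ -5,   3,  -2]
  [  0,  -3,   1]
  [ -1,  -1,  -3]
-11

tr(A) = -5 + -3 + -3 = -11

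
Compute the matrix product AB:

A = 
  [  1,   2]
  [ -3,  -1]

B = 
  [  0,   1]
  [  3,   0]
A is 2×2 and B is 2×2, so AB is 2×2. Each entry is (row of A)·(column of B):
AB[1,1] = (1)(0) + (2)(3) = 6
AB[1,2] = (1)(1) + (2)(0) = 1
AB[2,1] = (-3)(0) + (-1)(3) = -3
AB[2,2] = (-3)(1) + (-1)(0) = -3

AB = 
  [  6,   1]
  [ -3,  -3]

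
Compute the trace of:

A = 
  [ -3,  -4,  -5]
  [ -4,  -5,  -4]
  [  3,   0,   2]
-6

tr(A) = -3 + -5 + 2 = -6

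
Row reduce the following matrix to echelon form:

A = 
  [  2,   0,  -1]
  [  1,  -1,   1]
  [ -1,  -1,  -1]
Row operations:
R2 → R2 - (1/2)·R1
R3 → R3 + (1/2)·R1
R3 → R3 - (1)·R2

Resulting echelon form:
REF = 
  [  2,   0,  -1]
  [  0,  -1, 3/2]
  [  0,   0,  -3]

Rank = 3 (number of non-zero pivot rows).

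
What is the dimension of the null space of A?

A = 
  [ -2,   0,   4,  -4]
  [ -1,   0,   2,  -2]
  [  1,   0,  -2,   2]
nullity(A) = 3

Row reduce:
R2 → R2 - (1/2)·R1
R3 → R3 + (1/2)·R1
REF = 
  [ -2,   0,   4,  -4]
  [  0,   0,   0,   0]
  [  0,   0,   0,   0]
Pivot columns: 1 → 1 pivot.
rank(A) = 1, so nullity(A) = 4 - 1 = 3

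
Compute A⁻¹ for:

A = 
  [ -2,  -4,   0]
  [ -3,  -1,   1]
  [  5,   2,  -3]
det(A) = (-2)·((-1)(-3) - (1)(2)) - (-4)·((-3)(-3) - (1)(5)) + (0)·((-3)(2) - (-1)(5))
  = (-2)(1) - (-4)(4) + (0)(-1)
  = 14
det(A) = 14 ≠ 0, so A is invertible.

Cofactors Cᵢⱼ = (-1)ⁱ⁺ʲ·Mᵢⱼ:
C = 
  [  1,  -4,  -1]
  [-12,   6, -16]
  [ -4,   2, -10]

adj(A) = Cᵀ:
adj(A) = 
  [  1, -12,  -4]
  [ -4,   6,   2]
  [ -1, -16, -10]

A⁻¹ = (1/14) · adj(A):
A⁻¹ = 
  [ 1/14,  -6/7,  -2/7]
  [ -2/7,   3/7,   1/7]
  [-1/14,  -8/7,  -5/7]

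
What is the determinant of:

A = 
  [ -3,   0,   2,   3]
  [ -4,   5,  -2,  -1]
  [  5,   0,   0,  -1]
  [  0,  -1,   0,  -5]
Cofactor expansion along row 1: det(A) = a₁₁M₁₁ - a₁₂M₁₂ + a₁₃M₁₃ - a₁₄M₁₄

M₁₁ = det[[5, -2, -1]; [0, 0, -1]; [-1, 0, -5]]
  = (5)·((0)(-5) - (-1)(0)) - (-2)·((0)(-5) - (-1)(-1)) + (-1)·((0)(0) - (0)(-1))
  = (5)(0) - (-2)(-1) + (-1)(0)
  = -2
M₁₂ = det[[-4, -2, -1]; [5, 0, -1]; [0, 0, -5]]
  = (-4)·((0)(-5) - (-1)(0)) - (-2)·((5)(-5) - (-1)(0)) + (-1)·((5)(0) - (0)(0))
  = (-4)(0) - (-2)(-25) + (-1)(0)
  = -50
M₁₃ = det[[-4, 5, -1]; [5, 0, -1]; [0, -1, -5]]
  = (-4)·((0)(-5) - (-1)(-1)) - (5)·((5)(-5) - (-1)(0)) + (-1)·((5)(-1) - (0)(0))
  = (-4)(-1) - (5)(-25) + (-1)(-5)
  = 134
M₁₄ = det[[-4, 5, -2]; [5, 0, 0]; [0, -1, 0]]
  = (-4)·((0)(0) - (0)(-1)) - (5)·((5)(0) - (0)(0)) + (-2)·((5)(-1) - (0)(0))
  = (-4)(0) - (5)(0) + (-2)(-5)
  = 10

det(A) = (-3)(-2) - (0)(-50) + (2)(134) - (3)(10) = 244

det(A) = 244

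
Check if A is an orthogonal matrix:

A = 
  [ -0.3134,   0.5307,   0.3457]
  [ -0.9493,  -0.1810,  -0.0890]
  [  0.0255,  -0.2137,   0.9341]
No

AᵀA = 
  [  1,   0.0001,   0]
  [  0.0001,   0.3601,   0]
  [  0,   0,   1]
≠ I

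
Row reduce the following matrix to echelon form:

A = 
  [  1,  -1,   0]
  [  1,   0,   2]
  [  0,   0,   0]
Row operations:
R2 → R2 - (1)·R1

Resulting echelon form:
REF = 
  [  1,  -1,   0]
  [  0,   1,   2]
  [  0,   0,   0]

Rank = 2 (number of non-zero pivot rows).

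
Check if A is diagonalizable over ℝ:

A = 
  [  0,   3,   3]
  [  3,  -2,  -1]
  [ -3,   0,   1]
No

Characteristic polynomial: det(λI - A) = λ³ + λ² - 2λ + 18
By the rational root theorem any rational root is an integer dividing 18; none of those is a root, so p(λ) has no rational roots and hence (being an irreducible cubic) no repeated roots.
Discriminant of the cubic: Δ = -9432
Δ < 0 ⇒ one real eigenvalue and a complex-conjugate pair: λ ≈ -3.281, 1.141 + 2.046i, 1.141 - 2.046i
Has complex eigenvalues (not diagonalizable over ℝ).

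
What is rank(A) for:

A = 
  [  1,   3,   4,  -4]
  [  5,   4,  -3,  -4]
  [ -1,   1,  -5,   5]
Row reduce:
R2 → R2 - (5)·R1
R3 → R3 + (1)·R1
R3 → R3 + (4/11)·R2
REF = 
  [      1,       3,       4,      -4]
  [      0,     -11,     -23,      16]
  [      0,       0, -103/11,   75/11]
Pivot columns: 1, 2, 3 → 3 pivots.

rank(A) = 3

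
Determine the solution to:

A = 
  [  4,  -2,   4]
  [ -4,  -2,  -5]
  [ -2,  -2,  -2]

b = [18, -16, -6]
x = [2, -1, 2]

Row reduce the augmented matrix [A|b]:
R2 → R2 + (1)·R1
R3 → R3 + (1/2)·R1
R3 → R3 - (3/4)·R2
REF = 
  [  4,  -2,   4,  18]
  [  0,  -4,  -1,   2]
  [  0,   0, 3/4, 3/2]

Back-substitution:
x₃ = (3/2) / (3/4) = 2
x₂ = (2 - (-1)(2)) / (-4) = -1
x₁ = (18 - (-2)(-1) - (4)(2)) / 4 = 2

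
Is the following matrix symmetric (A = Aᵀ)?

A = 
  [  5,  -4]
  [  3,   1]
No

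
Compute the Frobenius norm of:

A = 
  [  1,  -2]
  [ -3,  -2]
||A||_F = 4.243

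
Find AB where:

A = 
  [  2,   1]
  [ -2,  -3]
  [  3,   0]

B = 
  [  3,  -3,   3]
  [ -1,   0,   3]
AB = 
  [  5,  -6,   9]
  [ -3,   6, -15]
  [  9,  -9,   9]

A is 3×2 and B is 2×3, so AB is 3×3. Each entry is (row of A)·(column of B):
AB[1,1] = (2)(3) + (1)(-1) = 5
AB[1,2] = (2)(-3) + (1)(0) = -6
AB[1,3] = (2)(3) + (1)(3) = 9
AB[2,1] = (-2)(3) + (-3)(-1) = -3
AB[2,2] = (-2)(-3) + (-3)(0) = 6
AB[2,3] = (-2)(3) + (-3)(3) = -15
AB[3,1] = (3)(3) + (0)(-1) = 9
AB[3,2] = (3)(-3) + (0)(0) = -9
AB[3,3] = (3)(3) + (0)(3) = 9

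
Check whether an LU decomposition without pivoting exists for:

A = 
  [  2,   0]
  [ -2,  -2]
Yes.
A[1,1] = 2 ≠ 0, so Gaussian elimination proceeds without a row swap: multiplier ℓ₂₁ = (-2)/(2) = -1, and U[2,2] = -2 - (-1)(0) = -2.
L = 
  [  1,   0]
  [ -1,   1]
U = 
  [  2,   0]
  [  0,  -2]
Check row 2 of LU: [(-1)(2), (-1)(0) + (-2)] = [-2, -2] = row 2 of A ✓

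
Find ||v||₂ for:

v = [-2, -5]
5.385

||v||₂ = √((-2)² + (-5)²) = √29 = 5.385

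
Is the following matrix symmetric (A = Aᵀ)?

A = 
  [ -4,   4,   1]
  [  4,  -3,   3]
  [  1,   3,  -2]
Yes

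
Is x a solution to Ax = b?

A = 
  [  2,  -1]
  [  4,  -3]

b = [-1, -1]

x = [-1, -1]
Yes

Ax = [-1, -1] = b ✓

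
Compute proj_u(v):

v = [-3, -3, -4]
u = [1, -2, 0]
proj_u(v) = [3/5, -6/5, 0]

v·u = (-3)(1) + (-3)(-2) + (-4)(0) = 3
u·u = (1)² + (-2)² + (0)² = 5
proj_u(v) = (v·u / u·u) × u = (3/5) × u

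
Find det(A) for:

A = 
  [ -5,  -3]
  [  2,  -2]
For a 2×2 matrix, det = ad - bc = (-5)(-2) - (-3)(2) = 16

det(A) = 16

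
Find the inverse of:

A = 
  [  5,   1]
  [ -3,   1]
det(A) = (5)(1) - (1)(-3) = 8
For a 2×2 matrix, A⁻¹ = (1/det(A)) · [[d, -b], [-c, a]]
    = (1/8) · [[1, -1], [3, 5]]

A⁻¹ = 
  [ 1/8, -1/8]
  [ 3/8,  5/8]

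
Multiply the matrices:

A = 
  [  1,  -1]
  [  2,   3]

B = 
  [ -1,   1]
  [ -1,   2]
AB = 
  [  0,  -1]
  [ -5,   8]

A is 2×2 and B is 2×2, so AB is 2×2. Each entry is (row of A)·(column of B):
AB[1,1] = (1)(-1) + (-1)(-1) = 0
AB[1,2] = (1)(1) + (-1)(2) = -1
AB[2,1] = (2)(-1) + (3)(-1) = -5
AB[2,2] = (2)(1) + (3)(2) = 8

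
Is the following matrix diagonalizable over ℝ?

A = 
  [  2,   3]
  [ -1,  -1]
No

tr(A) = 1, det(A) = 1
Characteristic polynomial: λ² - tr(A)λ + det(A) = λ² - λ + 1
λ² - λ + 1 = 0  ⇒  λ = (1 ± √((-1)² - 4·(1)))/2 = (1 ± √(-3))/2
  = (1 + i√3)/2,  (1 - i√3)/2
Eigenvalues: (1 + i√3)/2, (1 - i√3)/2  (≈ 0.5 + 0.866i, 0.5 - 0.866i)
Has complex eigenvalues (not diagonalizable over ℝ).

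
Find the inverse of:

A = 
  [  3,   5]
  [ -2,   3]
det(A) = (3)(3) - (5)(-2) = 19
For a 2×2 matrix, A⁻¹ = (1/det(A)) · [[d, -b], [-c, a]]
    = (1/19) · [[3, -5], [2, 3]]

A⁻¹ = 
  [ 3/19, -5/19]
  [ 2/19,  3/19]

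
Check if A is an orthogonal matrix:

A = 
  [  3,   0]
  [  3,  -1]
No

AᵀA = 
  [ 18,  -3]
  [ -3,   1]
≠ I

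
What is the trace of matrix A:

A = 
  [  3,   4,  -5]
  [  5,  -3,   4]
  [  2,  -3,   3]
3

tr(A) = 3 + -3 + 3 = 3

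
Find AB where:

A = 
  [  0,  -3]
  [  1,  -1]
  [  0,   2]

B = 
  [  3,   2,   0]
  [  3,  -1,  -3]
AB = 
  [ -9,   3,   9]
  [  0,   3,   3]
  [  6,  -2,  -6]

A is 3×2 and B is 2×3, so AB is 3×3. Each entry is (row of A)·(column of B):
AB[1,1] = (0)(3) + (-3)(3) = -9
AB[1,2] = (0)(2) + (-3)(-1) = 3
AB[1,3] = (0)(0) + (-3)(-3) = 9
AB[2,1] = (1)(3) + (-1)(3) = 0
AB[2,2] = (1)(2) + (-1)(-1) = 3
AB[2,3] = (1)(0) + (-1)(-3) = 3
AB[3,1] = (0)(3) + (2)(3) = 6
AB[3,2] = (0)(2) + (2)(-1) = -2
AB[3,3] = (0)(0) + (2)(-3) = -6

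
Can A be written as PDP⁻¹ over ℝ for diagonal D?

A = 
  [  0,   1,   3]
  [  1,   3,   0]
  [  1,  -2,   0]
No

Characteristic polynomial: det(λI - A) = λ³ - 3λ² - 4λ + 15
By the rational root theorem any rational root is an integer dividing 15; none of those is a root, so p(λ) has no rational roots and hence (being an irreducible cubic) no repeated roots.
Discriminant of the cubic: Δ = -815
Δ < 0 ⇒ one real eigenvalue and a complex-conjugate pair: λ ≈ -2.141, 2.57 + 0.6317i, 2.57 - 0.6317i
Has complex eigenvalues (not diagonalizable over ℝ).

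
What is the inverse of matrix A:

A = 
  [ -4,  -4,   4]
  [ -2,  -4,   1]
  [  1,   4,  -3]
det(A) = (-4)·((-4)(-3) - (1)(4)) - (-4)·((-2)(-3) - (1)(1)) + (4)·((-2)(4) - (-4)(1))
  = (-4)(8) - (-4)(5) + (4)(-4)
  = -28
det(A) = -28 ≠ 0, so A is invertible.

Cofactors Cᵢⱼ = (-1)ⁱ⁺ʲ·Mᵢⱼ:
C = 
  [  8,  -5,  -4]
  [  4,   8,  12]
  [ 12,  -4,   8]

adj(A) = Cᵀ:
adj(A) = 
  [  8,   4,  12]
  [ -5,   8,  -4]
  [ -4,  12,   8]

A⁻¹ = (-1/28) · adj(A):
A⁻¹ = 
  [-2/7, -1/7, -3/7]
  [5/28, -2/7,  1/7]
  [ 1/7, -3/7, -2/7]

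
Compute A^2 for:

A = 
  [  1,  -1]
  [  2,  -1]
A² = A·A:
A²[1,1] = (1)(1) + (-1)(2) = -1
A²[1,2] = (1)(-1) + (-1)(-1) = 0
A²[2,1] = (2)(1) + (-1)(2) = 0
A²[2,2] = (2)(-1) + (-1)(-1) = -1
A² = 
  [ -1,   0]
  [  0,  -1]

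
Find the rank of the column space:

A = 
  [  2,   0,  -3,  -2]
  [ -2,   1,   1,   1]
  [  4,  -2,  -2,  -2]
Row reduce:
R2 → R2 + (1)·R1
R3 → R3 - (2)·R1
R3 → R3 + (2)·R2
REF = 
  [  2,   0,  -3,  -2]
  [  0,   1,  -2,  -1]
  [  0,   0,   0,   0]
Pivot columns: 1, 2 → 2 pivots.
dim(Col(A)) = number of pivot columns = 2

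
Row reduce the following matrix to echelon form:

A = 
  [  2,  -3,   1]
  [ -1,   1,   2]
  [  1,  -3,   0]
Row operations:
R2 → R2 + (1/2)·R1
R3 → R3 - (1/2)·R1
R3 → R3 - (3)·R2

Resulting echelon form:
REF = 
  [   2,   -3,    1]
  [   0, -1/2,  5/2]
  [   0,    0,   -8]

Rank = 3 (number of non-zero pivot rows).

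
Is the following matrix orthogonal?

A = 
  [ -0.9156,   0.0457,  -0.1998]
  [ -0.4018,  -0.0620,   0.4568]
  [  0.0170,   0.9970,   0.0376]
No

AᵀA = 
  [  1.0001,   0,   0]
  [  0,   0.9999,   0]
  [  0,   0,   0.2500]
≠ I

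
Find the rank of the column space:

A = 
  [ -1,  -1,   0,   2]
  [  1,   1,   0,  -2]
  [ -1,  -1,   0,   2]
Row reduce:
R2 → R2 + (1)·R1
R3 → R3 - (1)·R1
REF = 
  [ -1,  -1,   0,   2]
  [  0,   0,   0,   0]
  [  0,   0,   0,   0]
Pivot columns: 1 → 1 pivot.
dim(Col(A)) = number of pivot columns = 1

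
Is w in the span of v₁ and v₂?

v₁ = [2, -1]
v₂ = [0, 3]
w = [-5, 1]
Yes

Form the augmented matrix and row-reduce:
[v₁|v₂|w] = 
  [  2,   0,  -5]
  [ -1,   3,   1]
R2 → R2 + (1/2)·R1
REF = 
  [   2,    0,   -5]
  [   0,    3, -3/2]

No row of the form [0 0 | nonzero], so the system is consistent. Back-substitution gives c₁ = -5/2, c₂ = -1/2: w = (-5/2)·v₁ + (-1/2)·v₂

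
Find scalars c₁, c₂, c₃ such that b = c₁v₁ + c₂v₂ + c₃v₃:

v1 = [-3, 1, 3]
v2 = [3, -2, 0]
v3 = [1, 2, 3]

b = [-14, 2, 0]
c1 = 2, c2 = -2, c3 = -2

b = 2·v1 + -2·v2 + -2·v3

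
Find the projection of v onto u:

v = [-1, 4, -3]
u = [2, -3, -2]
proj_u(v) = [-16/17, 24/17, 16/17]

v·u = (-1)(2) + (4)(-3) + (-3)(-2) = -8
u·u = (2)² + (-3)² + (-2)² = 17
proj_u(v) = (v·u / u·u) × u = (-8/17) × u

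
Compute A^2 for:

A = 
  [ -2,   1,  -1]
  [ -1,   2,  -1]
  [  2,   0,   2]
A² = A·A:
A²[1,1] = (-2)(-2) + (1)(-1) + (-1)(2) = 1
A²[1,2] = (-2)(1) + (1)(2) + (-1)(0) = 0
A²[1,3] = (-2)(-1) + (1)(-1) + (-1)(2) = -1
A²[2,1] = (-1)(-2) + (2)(-1) + (-1)(2) = -2
A²[2,2] = (-1)(1) + (2)(2) + (-1)(0) = 3
A²[2,3] = (-1)(-1) + (2)(-1) + (-1)(2) = -3
A²[3,1] = (2)(-2) + (0)(-1) + (2)(2) = 0
A²[3,2] = (2)(1) + (0)(2) + (2)(0) = 2
A²[3,3] = (2)(-1) + (0)(-1) + (2)(2) = 2
A² = 
  [  1,   0,  -1]
  [ -2,   3,  -3]
  [  0,   2,   2]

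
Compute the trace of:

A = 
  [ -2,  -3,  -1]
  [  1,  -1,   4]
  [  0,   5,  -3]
-6

tr(A) = -2 + -1 + -3 = -6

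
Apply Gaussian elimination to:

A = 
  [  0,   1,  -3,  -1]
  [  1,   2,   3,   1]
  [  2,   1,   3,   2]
Row operations:
Swap R1 ↔ R2
R3 → R3 - (2)·R1
R3 → R3 + (3)·R2

Resulting echelon form:
REF = 
  [  1,   2,   3,   1]
  [  0,   1,  -3,  -1]
  [  0,   0, -12,  -3]

Rank = 3 (number of non-zero pivot rows).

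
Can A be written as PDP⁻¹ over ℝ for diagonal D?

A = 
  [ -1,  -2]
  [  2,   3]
No

tr(A) = 2, det(A) = 1
Characteristic polynomial: λ² - tr(A)λ + det(A) = λ² - 2λ + 1
λ² - 2λ + 1 = (λ - 1)²
Eigenvalues: 1, 1
λ=1: alg. mult. = 2, geom. mult. = 2 - rank(A - (1)I) = 2 - 1 = 1
Sum of geometric multiplicities = 1 < n = 2, so there aren't enough independent eigenvectors.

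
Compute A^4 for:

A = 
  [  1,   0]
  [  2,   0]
A^4 = 
  [  1,   0]
  [  2,   0]

A² = A·A:
A²[1,1] = (1)(1) + (0)(2) = 1
A²[1,2] = (1)(0) + (0)(0) = 0
A²[2,1] = (2)(1) + (0)(2) = 2
A²[2,2] = (2)(0) + (0)(0) = 0
A² = 
  [  1,   0]
  [  2,   0]

A^3 = A^2·A:
A^3[1,1] = (1)(1) + (0)(2) = 1
A^3[1,2] = (1)(0) + (0)(0) = 0
A^3[2,1] = (2)(1) + (0)(2) = 2
A^3[2,2] = (2)(0) + (0)(0) = 0
A^3 = 
  [  1,   0]
  [  2,   0]

A^4 = A^3·A:
A^4[1,1] = (1)(1) + (0)(2) = 1
A^4[1,2] = (1)(0) + (0)(0) = 0
A^4[2,1] = (2)(1) + (0)(2) = 2
A^4[2,2] = (2)(0) + (0)(0) = 0
A^4 = 
  [  1,   0]
  [  2,   0]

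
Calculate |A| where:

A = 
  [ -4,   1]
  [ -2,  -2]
For a 2×2 matrix, det = ad - bc = (-4)(-2) - (1)(-2) = 10

det(A) = 10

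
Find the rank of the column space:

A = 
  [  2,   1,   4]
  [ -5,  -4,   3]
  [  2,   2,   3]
dim(Col(A)) = 3

Row reduce:
R2 → R2 + (5/2)·R1
R3 → R3 - (1)·R1
R3 → R3 + (2/3)·R2
REF = 
  [   2,    1,    4]
  [   0, -3/2,   13]
  [   0,    0, 23/3]
Pivot columns: 1, 2, 3 → 3 pivots.
dim(Col(A)) = number of pivot columns = 3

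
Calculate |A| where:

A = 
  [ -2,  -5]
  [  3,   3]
For a 2×2 matrix, det = ad - bc = (-2)(3) - (-5)(3) = 9

det(A) = 9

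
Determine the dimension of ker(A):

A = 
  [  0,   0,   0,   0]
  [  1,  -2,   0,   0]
nullity(A) = 3

Row reduce:
Swap R1 ↔ R2
REF = 
  [  1,  -2,   0,   0]
  [  0,   0,   0,   0]
Pivot columns: 1 → 1 pivot.
rank(A) = 1, so nullity(A) = 4 - 1 = 3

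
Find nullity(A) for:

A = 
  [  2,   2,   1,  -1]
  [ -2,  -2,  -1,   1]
nullity(A) = 3

Row reduce:
R2 → R2 + (1)·R1
REF = 
  [  2,   2,   1,  -1]
  [  0,   0,   0,   0]
Pivot columns: 1 → 1 pivot.
rank(A) = 1, so nullity(A) = 4 - 1 = 3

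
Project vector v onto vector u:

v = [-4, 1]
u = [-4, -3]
v·u = (-4)(-4) + (1)(-3) = 13
u·u = (-4)² + (-3)² = 25
proj_u(v) = (v·u / u·u) × u = (13/25) × u

proj_u(v) = [-52/25, -39/25]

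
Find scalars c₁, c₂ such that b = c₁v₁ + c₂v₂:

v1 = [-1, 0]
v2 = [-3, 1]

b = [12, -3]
c1 = -3, c2 = -3

b = -3·v1 + -3·v2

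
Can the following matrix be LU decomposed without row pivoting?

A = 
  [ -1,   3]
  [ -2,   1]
Yes.
A[1,1] = -1 ≠ 0, so Gaussian elimination proceeds without a row swap: multiplier ℓ₂₁ = (-2)/(-1) = 2, and U[2,2] = 1 - (2)(3) = -5.
L = 
  [  1,   0]
  [  2,   1]
U = 
  [ -1,   3]
  [  0,  -5]
Check row 2 of LU: [(2)(-1), (2)(3) + (-5)] = [-2, 1] = row 2 of A ✓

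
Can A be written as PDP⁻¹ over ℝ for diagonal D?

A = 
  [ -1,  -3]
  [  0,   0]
Yes

tr(A) = -1, det(A) = 0
Characteristic polynomial: λ² - tr(A)λ + det(A) = λ² + λ
λ² + λ = λ(λ + 1)
Eigenvalues: 0, -1
λ=-1: alg. mult. = 1, geom. mult. = 2 - rank(A - (-1)I) = 2 - 1 = 1
λ=0: alg. mult. = 1, geom. mult. = 2 - rank(A - (0)I) = 2 - 1 = 1
Sum of geometric multiplicities equals n, so A has n independent eigenvectors.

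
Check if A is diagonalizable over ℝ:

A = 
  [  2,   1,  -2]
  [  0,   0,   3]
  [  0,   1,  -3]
Yes

Characteristic polynomial: det(λI - A) = λ³ + λ² - 9λ + 6
Testing integer divisors of the constant term: p(2) = 0, so (λ - 2) is a factor:
p(λ) = (λ - 2)(λ² + 3λ - 3)
λ² + 3λ - 3 = 0  ⇒  λ = (-3 ± √((3)² - 4·(-3)))/2 = (-3 ± √(21))/2
  = (-3 + √21)/2,  (-3 - √21)/2
Eigenvalues: 2, (-3 + √21)/2, (-3 - √21)/2  (≈ 2, 0.7913, -3.791)
The two irrational eigenvalues are distinct (simple), so each has alg. mult. = geom. mult. = 1.
λ=2: alg. mult. = 1, geom. mult. = 3 - rank(A - (2)I) = 3 - 2 = 1
Sum of geometric multiplicities equals n, so A has n independent eigenvectors.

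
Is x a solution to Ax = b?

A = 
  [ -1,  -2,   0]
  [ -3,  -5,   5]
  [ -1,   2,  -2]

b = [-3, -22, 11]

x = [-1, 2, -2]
No

Ax = [-3, -17, 9] ≠ b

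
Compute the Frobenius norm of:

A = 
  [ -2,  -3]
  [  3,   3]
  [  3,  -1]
||A||_F = 6.403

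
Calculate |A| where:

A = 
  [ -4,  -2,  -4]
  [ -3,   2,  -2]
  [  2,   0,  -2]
52

Cofactor expansion along row 1:
det(A) = (-4)·((2)(-2) - (-2)(0)) - (-2)·((-3)(-2) - (-2)(2)) + (-4)·((-3)(0) - (2)(2))
  = (-4)(-4) - (-2)(10) + (-4)(-4)
  = 52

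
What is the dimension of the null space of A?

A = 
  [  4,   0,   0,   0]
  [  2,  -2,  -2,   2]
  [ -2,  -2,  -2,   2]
nullity(A) = 2

Row reduce:
R2 → R2 - (1/2)·R1
R3 → R3 + (1/2)·R1
R3 → R3 - (1)·R2
REF = 
  [  4,   0,   0,   0]
  [  0,  -2,  -2,   2]
  [  0,   0,   0,   0]
Pivot columns: 1, 2 → 2 pivots.
rank(A) = 2, so nullity(A) = 4 - 2 = 2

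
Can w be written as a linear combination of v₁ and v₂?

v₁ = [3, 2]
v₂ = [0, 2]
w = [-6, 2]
Yes

Form the augmented matrix and row-reduce:
[v₁|v₂|w] = 
  [  3,   0,  -6]
  [  2,   2,   2]
R2 → R2 - (2/3)·R1
REF = 
  [  3,   0,  -6]
  [  0,   2,   6]

No row of the form [0 0 | nonzero], so the system is consistent. Back-substitution gives c₁ = -2, c₂ = 3: w = (-2)·v₁ + (3)·v₂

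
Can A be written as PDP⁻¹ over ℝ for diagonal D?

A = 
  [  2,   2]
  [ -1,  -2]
Yes

tr(A) = 0, det(A) = -2
Characteristic polynomial: λ² - tr(A)λ + det(A) = λ² - 2
λ² - 2 = 0  ⇒  λ = (0 ± √((0)² - 4·(-2)))/2 = (0 ± √(8))/2
  = √2,  -√2
Eigenvalues: √2, -√2  (≈ 1.414, -1.414)
The two irrational eigenvalues are distinct (simple), so each has alg. mult. = geom. mult. = 1.
Sum of geometric multiplicities equals n, so A has n independent eigenvectors.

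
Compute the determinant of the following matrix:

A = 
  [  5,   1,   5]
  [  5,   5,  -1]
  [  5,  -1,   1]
Cofactor expansion along row 1:
det(A) = (5)·((5)(1) - (-1)(-1)) - (1)·((5)(1) - (-1)(5)) + (5)·((5)(-1) - (5)(5))
  = (5)(4) - (1)(10) + (5)(-30)
  = -140

det(A) = -140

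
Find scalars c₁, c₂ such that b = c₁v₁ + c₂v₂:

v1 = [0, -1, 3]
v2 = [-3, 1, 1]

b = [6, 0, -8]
c1 = -2, c2 = -2

b = -2·v1 + -2·v2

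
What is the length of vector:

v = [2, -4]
4.472

||v||₂ = √((2)² + (-4)²) = √20 = 4.472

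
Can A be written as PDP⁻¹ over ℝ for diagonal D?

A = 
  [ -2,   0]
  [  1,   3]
Yes

tr(A) = 1, det(A) = -6
Characteristic polynomial: λ² - tr(A)λ + det(A) = λ² - λ - 6
λ² - λ - 6 = (λ + 2)(λ - 3)
Eigenvalues: 3, -2
λ=-2: alg. mult. = 1, geom. mult. = 2 - rank(A - (-2)I) = 2 - 1 = 1
λ=3: alg. mult. = 1, geom. mult. = 2 - rank(A - (3)I) = 2 - 1 = 1
Sum of geometric multiplicities equals n, so A has n independent eigenvectors.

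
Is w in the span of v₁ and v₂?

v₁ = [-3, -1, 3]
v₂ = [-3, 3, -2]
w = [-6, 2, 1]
Yes

Form the augmented matrix and row-reduce:
[v₁|v₂|w] = 
  [ -3,  -3,  -6]
  [ -1,   3,   2]
  [  3,  -2,   1]
R2 → R2 - (1/3)·R1
R3 → R3 + (1)·R1
R3 → R3 + (5/4)·R2
REF = 
  [ -3,  -3,  -6]
  [  0,   4,   4]
  [  0,   0,   0]

No row of the form [0 0 | nonzero], so the system is consistent. Back-substitution gives c₁ = 1, c₂ = 1: w = (1)·v₁ + (1)·v₂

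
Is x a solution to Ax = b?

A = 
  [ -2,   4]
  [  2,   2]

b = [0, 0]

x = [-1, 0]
No

Ax = [2, -2] ≠ b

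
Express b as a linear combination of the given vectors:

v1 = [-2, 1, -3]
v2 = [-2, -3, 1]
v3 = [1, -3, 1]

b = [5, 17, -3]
c1 = -1, c2 = -3, c3 = -3

b = -1·v1 + -3·v2 + -3·v3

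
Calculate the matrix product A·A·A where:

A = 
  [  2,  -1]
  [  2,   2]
A^3 = 
  [ -4, -10]
  [ 20,  -4]

A² = A·A:
A²[1,1] = (2)(2) + (-1)(2) = 2
A²[1,2] = (2)(-1) + (-1)(2) = -4
A²[2,1] = (2)(2) + (2)(2) = 8
A²[2,2] = (2)(-1) + (2)(2) = 2
A² = 
  [  2,  -4]
  [  8,   2]

A^3 = A^2·A:
A^3[1,1] = (2)(2) + (-4)(2) = -4
A^3[1,2] = (2)(-1) + (-4)(2) = -10
A^3[2,1] = (8)(2) + (2)(2) = 20
A^3[2,2] = (8)(-1) + (2)(2) = -4
A^3 = 
  [ -4, -10]
  [ 20,  -4]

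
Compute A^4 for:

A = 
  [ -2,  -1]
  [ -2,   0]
A² = A·A:
A²[1,1] = (-2)(-2) + (-1)(-2) = 6
A²[1,2] = (-2)(-1) + (-1)(0) = 2
A²[2,1] = (-2)(-2) + (0)(-2) = 4
A²[2,2] = (-2)(-1) + (0)(0) = 2
A² = 
  [  6,   2]
  [  4,   2]

A^3 = A^2·A:
A^3[1,1] = (6)(-2) + (2)(-2) = -16
A^3[1,2] = (6)(-1) + (2)(0) = -6
A^3[2,1] = (4)(-2) + (2)(-2) = -12
A^3[2,2] = (4)(-1) + (2)(0) = -4
A^3 = 
  [-16,  -6]
  [-12,  -4]

A^4 = A^3·A:
A^4[1,1] = (-16)(-2) + (-6)(-2) = 44
A^4[1,2] = (-16)(-1) + (-6)(0) = 16
A^4[2,1] = (-12)(-2) + (-4)(-2) = 32
A^4[2,2] = (-12)(-1) + (-4)(0) = 12
A^4 = 
  [ 44,  16]
  [ 32,  12]

Therefore
A^4 = 
  [ 44,  16]
  [ 32,  12]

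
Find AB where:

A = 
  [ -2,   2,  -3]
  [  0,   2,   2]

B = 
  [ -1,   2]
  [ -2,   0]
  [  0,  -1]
A is 2×3 and B is 3×2, so AB is 2×2. Each entry is (row of A)·(column of B):
AB[1,1] = (-2)(-1) + (2)(-2) + (-3)(0) = -2
AB[1,2] = (-2)(2) + (2)(0) + (-3)(-1) = -1
AB[2,1] = (0)(-1) + (2)(-2) + (2)(0) = -4
AB[2,2] = (0)(2) + (2)(0) + (2)(-1) = -2

AB = 
  [ -2,  -1]
  [ -4,  -2]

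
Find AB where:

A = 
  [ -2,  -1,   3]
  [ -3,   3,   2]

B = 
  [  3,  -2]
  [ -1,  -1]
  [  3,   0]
AB = 
  [  4,   5]
  [ -6,   3]

A is 2×3 and B is 3×2, so AB is 2×2. Each entry is (row of A)·(column of B):
AB[1,1] = (-2)(3) + (-1)(-1) + (3)(3) = 4
AB[1,2] = (-2)(-2) + (-1)(-1) + (3)(0) = 5
AB[2,1] = (-3)(3) + (3)(-1) + (2)(3) = -6
AB[2,2] = (-3)(-2) + (3)(-1) + (2)(0) = 3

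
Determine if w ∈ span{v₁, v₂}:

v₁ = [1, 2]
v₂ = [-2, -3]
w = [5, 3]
Yes

Form the augmented matrix and row-reduce:
[v₁|v₂|w] = 
  [  1,  -2,   5]
  [  2,  -3,   3]
R2 → R2 - (2)·R1
REF = 
  [  1,  -2,   5]
  [  0,   1,  -7]

No row of the form [0 0 | nonzero], so the system is consistent. Back-substitution gives c₁ = -9, c₂ = -7: w = (-9)·v₁ + (-7)·v₂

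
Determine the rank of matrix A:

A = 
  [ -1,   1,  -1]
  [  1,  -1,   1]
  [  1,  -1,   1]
Row reduce:
R2 → R2 + (1)·R1
R3 → R3 + (1)·R1
REF = 
  [ -1,   1,  -1]
  [  0,   0,   0]
  [  0,   0,   0]
Pivot columns: 1 → 1 pivot.

rank(A) = 1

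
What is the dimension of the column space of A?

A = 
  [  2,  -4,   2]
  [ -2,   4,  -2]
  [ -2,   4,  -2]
dim(Col(A)) = 1

Row reduce:
R2 → R2 + (1)·R1
R3 → R3 + (1)·R1
REF = 
  [  2,  -4,   2]
  [  0,   0,   0]
  [  0,   0,   0]
Pivot columns: 1 → 1 pivot.
dim(Col(A)) = number of pivot columns = 1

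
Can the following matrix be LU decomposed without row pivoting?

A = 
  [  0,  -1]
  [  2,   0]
No.
A[1,1] = 0 but A[2,1] = 2 ≠ 0. Any LU with L unit lower triangular has (LU)[1,1] = U[1,1] and (LU)[2,1] = L[2,1]·U[1,1]; matching A forces U[1,1] = 0, which then forces (LU)[2,1] = 0 ≠ 2. A row swap (pivoting) is required.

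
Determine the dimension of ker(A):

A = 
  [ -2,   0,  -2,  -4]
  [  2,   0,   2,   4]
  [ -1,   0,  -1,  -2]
nullity(A) = 3

Row reduce:
R2 → R2 + (1)·R1
R3 → R3 - (1/2)·R1
REF = 
  [ -2,   0,  -2,  -4]
  [  0,   0,   0,   0]
  [  0,   0,   0,   0]
Pivot columns: 1 → 1 pivot.
rank(A) = 1, so nullity(A) = 4 - 1 = 3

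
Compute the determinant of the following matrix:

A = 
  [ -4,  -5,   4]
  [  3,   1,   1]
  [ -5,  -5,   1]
-24

Cofactor expansion along row 1:
det(A) = (-4)·((1)(1) - (1)(-5)) - (-5)·((3)(1) - (1)(-5)) + (4)·((3)(-5) - (1)(-5))
  = (-4)(6) - (-5)(8) + (4)(-10)
  = -24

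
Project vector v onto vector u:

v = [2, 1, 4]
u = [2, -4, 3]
proj_u(v) = [24/29, -48/29, 36/29]

v·u = (2)(2) + (1)(-4) + (4)(3) = 12
u·u = (2)² + (-4)² + (3)² = 29
proj_u(v) = (v·u / u·u) × u = (12/29) × u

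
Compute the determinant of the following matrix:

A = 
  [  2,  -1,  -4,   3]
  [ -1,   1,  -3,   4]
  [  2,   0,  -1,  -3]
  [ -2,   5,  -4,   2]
37

Cofactor expansion along row 1: det(A) = a₁₁M₁₁ - a₁₂M₁₂ + a₁₃M₁₃ - a₁₄M₁₄

M₁₁ = det[[1, -3, 4]; [0, -1, -3]; [5, -4, 2]]
  = (1)·((-1)(2) - (-3)(-4)) - (-3)·((0)(2) - (-3)(5)) + (4)·((0)(-4) - (-1)(5))
  = (1)(-14) - (-3)(15) + (4)(5)
  = 51
M₁₂ = det[[-1, -3, 4]; [2, -1, -3]; [-2, -4, 2]]
  = (-1)·((-1)(2) - (-3)(-4)) - (-3)·((2)(2) - (-3)(-2)) + (4)·((2)(-4) - (-1)(-2))
  = (-1)(-14) - (-3)(-2) + (4)(-10)
  = -32
M₁₃ = det[[-1, 1, 4]; [2, 0, -3]; [-2, 5, 2]]
  = (-1)·((0)(2) - (-3)(5)) - (1)·((2)(2) - (-3)(-2)) + (4)·((2)(5) - (0)(-2))
  = (-1)(15) - (1)(-2) + (4)(10)
  = 27
M₁₄ = det[[-1, 1, -3]; [2, 0, -1]; [-2, 5, -4]]
  = (-1)·((0)(-4) - (-1)(5)) - (1)·((2)(-4) - (-1)(-2)) + (-3)·((2)(5) - (0)(-2))
  = (-1)(5) - (1)(-10) + (-3)(10)
  = -25

det(A) = (2)(51) - (-1)(-32) + (-4)(27) - (3)(-25) = 37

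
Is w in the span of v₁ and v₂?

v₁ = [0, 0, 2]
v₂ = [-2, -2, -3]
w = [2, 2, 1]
Yes

Form the augmented matrix and row-reduce:
[v₁|v₂|w] = 
  [  0,  -2,   2]
  [  0,  -2,   2]
  [  2,  -3,   1]
Swap R1 ↔ R3
R3 → R3 - (1)·R2
REF = 
  [  2,  -3,   1]
  [  0,  -2,   2]
  [  0,   0,   0]

No row of the form [0 0 | nonzero], so the system is consistent. Back-substitution gives c₁ = -1, c₂ = -1: w = (-1)·v₁ + (-1)·v₂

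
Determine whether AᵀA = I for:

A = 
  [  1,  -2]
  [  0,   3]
No

AᵀA = 
  [  1,  -2]
  [ -2,  13]
≠ I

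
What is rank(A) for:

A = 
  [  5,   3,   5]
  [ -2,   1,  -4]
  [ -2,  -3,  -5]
Row reduce:
R2 → R2 + (2/5)·R1
R3 → R3 + (2/5)·R1
R3 → R3 + (9/11)·R2
REF = 
  [     5,      3,      5]
  [     0,   11/5,     -2]
  [     0,      0, -51/11]
Pivot columns: 1, 2, 3 → 3 pivots.

rank(A) = 3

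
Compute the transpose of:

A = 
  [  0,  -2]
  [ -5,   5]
Aᵀ = 
  [  0,  -5]
  [ -2,   5]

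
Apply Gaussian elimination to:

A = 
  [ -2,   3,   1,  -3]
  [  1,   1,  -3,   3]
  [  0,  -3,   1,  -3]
Row operations:
R2 → R2 + (1/2)·R1
R3 → R3 + (6/5)·R2

Resulting echelon form:
REF = 
  [  -2,    3,    1,   -3]
  [   0,  5/2, -5/2,  3/2]
  [   0,    0,   -2, -6/5]

Rank = 3 (number of non-zero pivot rows).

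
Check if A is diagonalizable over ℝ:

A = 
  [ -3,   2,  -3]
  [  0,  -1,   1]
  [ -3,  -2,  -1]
No

Characteristic polynomial: det(λI - A) = λ³ + 5λ² + 6
By the rational root theorem any rational root is an integer dividing 6; none of those is a root, so p(λ) has no rational roots and hence (being an irreducible cubic) no repeated roots.
Discriminant of the cubic: Δ = -3972
Δ < 0 ⇒ one real eigenvalue and a complex-conjugate pair: λ ≈ -5.22, 0.1101 + 1.066i, 0.1101 - 1.066i
Has complex eigenvalues (not diagonalizable over ℝ).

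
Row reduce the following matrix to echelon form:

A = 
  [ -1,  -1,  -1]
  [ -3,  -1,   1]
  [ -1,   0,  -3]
Row operations:
R2 → R2 - (3)·R1
R3 → R3 - (1)·R1
R3 → R3 - (1/2)·R2

Resulting echelon form:
REF = 
  [ -1,  -1,  -1]
  [  0,   2,   4]
  [  0,   0,  -4]

Rank = 3 (number of non-zero pivot rows).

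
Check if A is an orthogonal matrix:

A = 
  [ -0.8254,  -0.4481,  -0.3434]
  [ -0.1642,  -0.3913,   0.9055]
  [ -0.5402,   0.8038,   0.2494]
Yes

AᵀA = 
  [  1.0001,  -0.0001,   0]
  [ -0.0001,   1,   0]
  [  0,   0,   1.0001]
≈ I (equal to I up to the 4-dp rounding of the entries)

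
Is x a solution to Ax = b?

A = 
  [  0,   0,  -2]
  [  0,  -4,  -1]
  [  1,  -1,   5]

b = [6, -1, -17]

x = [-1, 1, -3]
Yes

Ax = [6, -1, -17] = b ✓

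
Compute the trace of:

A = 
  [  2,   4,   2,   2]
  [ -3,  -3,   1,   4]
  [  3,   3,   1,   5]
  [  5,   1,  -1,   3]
3

tr(A) = 2 + -3 + 1 + 3 = 3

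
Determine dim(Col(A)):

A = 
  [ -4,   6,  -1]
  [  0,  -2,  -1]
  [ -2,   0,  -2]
Row reduce:
R3 → R3 - (1/2)·R1
R3 → R3 - (3/2)·R2
REF = 
  [ -4,   6,  -1]
  [  0,  -2,  -1]
  [  0,   0,   0]
Pivot columns: 1, 2 → 2 pivots.
dim(Col(A)) = number of pivot columns = 2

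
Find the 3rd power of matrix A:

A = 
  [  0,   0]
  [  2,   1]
A^3 = 
  [  0,   0]
  [  2,   1]

A² = A·A:
A²[1,1] = (0)(0) + (0)(2) = 0
A²[1,2] = (0)(0) + (0)(1) = 0
A²[2,1] = (2)(0) + (1)(2) = 2
A²[2,2] = (2)(0) + (1)(1) = 1
A² = 
  [  0,   0]
  [  2,   1]

A^3 = A^2·A:
A^3[1,1] = (0)(0) + (0)(2) = 0
A^3[1,2] = (0)(0) + (0)(1) = 0
A^3[2,1] = (2)(0) + (1)(2) = 2
A^3[2,2] = (2)(0) + (1)(1) = 1
A^3 = 
  [  0,   0]
  [  2,   1]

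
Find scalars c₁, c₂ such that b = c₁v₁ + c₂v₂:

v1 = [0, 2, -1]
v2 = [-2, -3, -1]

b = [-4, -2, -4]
c1 = 2, c2 = 2

b = 2·v1 + 2·v2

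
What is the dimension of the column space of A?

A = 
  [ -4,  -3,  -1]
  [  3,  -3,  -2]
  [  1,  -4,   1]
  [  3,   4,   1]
dim(Col(A)) = 3

Row reduce:
R2 → R2 + (3/4)·R1
R3 → R3 + (1/4)·R1
R4 → R4 + (3/4)·R1
R3 → R3 - (19/21)·R2
R4 → R4 + (1/3)·R2
R4 → R4 + (7/34)·R3
REF = 
  [   -4,    -3,    -1]
  [    0, -21/4, -11/4]
  [    0,     0, 68/21]
  [    0,     0,     0]
Pivot columns: 1, 2, 3 → 3 pivots.
dim(Col(A)) = number of pivot columns = 3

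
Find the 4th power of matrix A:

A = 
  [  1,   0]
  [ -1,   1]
A^4 = 
  [  1,   0]
  [ -4,   1]

A² = A·A:
A²[1,1] = (1)(1) + (0)(-1) = 1
A²[1,2] = (1)(0) + (0)(1) = 0
A²[2,1] = (-1)(1) + (1)(-1) = -2
A²[2,2] = (-1)(0) + (1)(1) = 1
A² = 
  [  1,   0]
  [ -2,   1]

A^3 = A^2·A:
A^3[1,1] = (1)(1) + (0)(-1) = 1
A^3[1,2] = (1)(0) + (0)(1) = 0
A^3[2,1] = (-2)(1) + (1)(-1) = -3
A^3[2,2] = (-2)(0) + (1)(1) = 1
A^3 = 
  [  1,   0]
  [ -3,   1]

A^4 = A^3·A:
A^4[1,1] = (1)(1) + (0)(-1) = 1
A^4[1,2] = (1)(0) + (0)(1) = 0
A^4[2,1] = (-3)(1) + (1)(-1) = -4
A^4[2,2] = (-3)(0) + (1)(1) = 1
A^4 = 
  [  1,   0]
  [ -4,   1]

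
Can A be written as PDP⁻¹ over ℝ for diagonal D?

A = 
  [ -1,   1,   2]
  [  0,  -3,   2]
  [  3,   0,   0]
No

Characteristic polynomial: det(λI - A) = λ³ + 4λ² - 3λ - 24
By the rational root theorem any rational root is an integer dividing 24; none of those is a root, so p(λ) has no rational roots and hence (being an irreducible cubic) no repeated roots.
Discriminant of the cubic: Δ = -3972
Δ < 0 ⇒ one real eigenvalue and a complex-conjugate pair: λ ≈ -3.11 + 1.066i, -3.11 - 1.066i, 2.22
Has complex eigenvalues (not diagonalizable over ℝ).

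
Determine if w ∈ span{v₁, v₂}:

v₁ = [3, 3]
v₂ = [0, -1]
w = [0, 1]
Yes

Form the augmented matrix and row-reduce:
[v₁|v₂|w] = 
  [  3,   0,   0]
  [  3,  -1,   1]
R2 → R2 - (1)·R1
REF = 
  [  3,   0,   0]
  [  0,  -1,   1]

No row of the form [0 0 | nonzero], so the system is consistent. Back-substitution gives c₁ = 0, c₂ = -1: w = (0)·v₁ + (-1)·v₂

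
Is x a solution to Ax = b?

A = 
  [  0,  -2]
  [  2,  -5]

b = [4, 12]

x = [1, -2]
Yes

Ax = [4, 12] = b ✓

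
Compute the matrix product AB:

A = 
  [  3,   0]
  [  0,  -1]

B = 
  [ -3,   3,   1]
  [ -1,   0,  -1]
AB = 
  [ -9,   9,   3]
  [  1,   0,   1]

A is 2×2 and B is 2×3, so AB is 2×3. Each entry is (row of A)·(column of B):
AB[1,1] = (3)(-3) + (0)(-1) = -9
AB[1,2] = (3)(3) + (0)(0) = 9
AB[1,3] = (3)(1) + (0)(-1) = 3
AB[2,1] = (0)(-3) + (-1)(-1) = 1
AB[2,2] = (0)(3) + (-1)(0) = 0
AB[2,3] = (0)(1) + (-1)(-1) = 1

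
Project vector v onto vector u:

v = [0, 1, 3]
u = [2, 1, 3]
v·u = (0)(2) + (1)(1) + (3)(3) = 10
u·u = (2)² + (1)² + (3)² = 14
proj_u(v) = (v·u / u·u) × u = (10/14) × u = (5/7) × u

proj_u(v) = [10/7, 5/7, 15/7]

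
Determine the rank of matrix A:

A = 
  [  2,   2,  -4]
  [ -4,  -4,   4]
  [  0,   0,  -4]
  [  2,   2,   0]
Row reduce:
R2 → R2 + (2)·R1
R4 → R4 - (1)·R1
R3 → R3 - (1)·R2
R4 → R4 + (1)·R2
REF = 
  [  2,   2,  -4]
  [  0,   0,  -4]
  [  0,   0,   0]
  [  0,   0,   0]
Pivot columns: 1, 3 → 2 pivots.

rank(A) = 2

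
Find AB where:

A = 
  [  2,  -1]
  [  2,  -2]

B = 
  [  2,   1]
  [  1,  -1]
A is 2×2 and B is 2×2, so AB is 2×2. Each entry is (row of A)·(column of B):
AB[1,1] = (2)(2) + (-1)(1) = 3
AB[1,2] = (2)(1) + (-1)(-1) = 3
AB[2,1] = (2)(2) + (-2)(1) = 2
AB[2,2] = (2)(1) + (-2)(-1) = 4

AB = 
  [  3,   3]
  [  2,   4]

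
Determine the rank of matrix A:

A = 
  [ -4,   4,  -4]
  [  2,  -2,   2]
Row reduce:
R2 → R2 + (1/2)·R1
REF = 
  [ -4,   4,  -4]
  [  0,   0,   0]
Pivot columns: 1 → 1 pivot.

rank(A) = 1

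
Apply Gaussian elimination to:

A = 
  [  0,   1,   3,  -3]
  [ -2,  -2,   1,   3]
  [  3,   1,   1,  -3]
Row operations:
Swap R1 ↔ R2
R3 → R3 + (3/2)·R1
R3 → R3 + (2)·R2

Resulting echelon form:
REF = 
  [  -2,   -2,    1,    3]
  [   0,    1,    3,   -3]
  [   0,    0, 17/2, -9/2]

Rank = 3 (number of non-zero pivot rows).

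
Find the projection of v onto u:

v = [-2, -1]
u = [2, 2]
v·u = (-2)(2) + (-1)(2) = -6
u·u = (2)² + (2)² = 8
proj_u(v) = (v·u / u·u) × u = (-6/8) × u = (-3/4) × u

proj_u(v) = [-3/2, -3/2]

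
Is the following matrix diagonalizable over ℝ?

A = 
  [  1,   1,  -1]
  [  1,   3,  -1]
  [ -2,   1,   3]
No

Characteristic polynomial: det(λI - A) = λ³ - 7λ² + 13λ - 2
By the rational root theorem any rational root is an integer dividing 2; none of those is a root, so p(λ) has no rational roots and hence (being an irreducible cubic) no repeated roots.
Discriminant of the cubic: Δ = -83
Δ < 0 ⇒ one real eigenvalue and a complex-conjugate pair: λ ≈ 3.416 + 0.4248i, 3.416 - 0.4248i, 0.1688
Has complex eigenvalues (not diagonalizable over ℝ).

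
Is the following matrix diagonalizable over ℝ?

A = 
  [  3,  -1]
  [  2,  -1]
Yes

tr(A) = 2, det(A) = -1
Characteristic polynomial: λ² - tr(A)λ + det(A) = λ² - 2λ - 1
λ² - 2λ - 1 = 0  ⇒  λ = (2 ± √((-2)² - 4·(-1)))/2 = (2 ± √(8))/2
  = 1 + √2,  1 - √2
Eigenvalues: 1 + √2, 1 - √2  (≈ 2.414, -0.4142)
The two irrational eigenvalues are distinct (simple), so each has alg. mult. = geom. mult. = 1.
Sum of geometric multiplicities equals n, so A has n independent eigenvectors.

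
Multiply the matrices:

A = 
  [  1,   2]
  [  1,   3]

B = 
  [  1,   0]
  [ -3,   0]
A is 2×2 and B is 2×2, so AB is 2×2. Each entry is (row of A)·(column of B):
AB[1,1] = (1)(1) + (2)(-3) = -5
AB[1,2] = (1)(0) + (2)(0) = 0
AB[2,1] = (1)(1) + (3)(-3) = -8
AB[2,2] = (1)(0) + (3)(0) = 0

AB = 
  [ -5,   0]
  [ -8,   0]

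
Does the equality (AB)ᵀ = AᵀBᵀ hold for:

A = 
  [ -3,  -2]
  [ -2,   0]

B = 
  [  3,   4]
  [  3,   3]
No

(AB)ᵀ = 
  [-15,  -6]
  [-18,  -8]

AᵀBᵀ = 
  [-17, -15]
  [ -6,  -6]

The two matrices differ, so (AB)ᵀ ≠ AᵀBᵀ in general. The correct identity is (AB)ᵀ = BᵀAᵀ.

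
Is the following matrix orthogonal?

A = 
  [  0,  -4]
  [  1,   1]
No

AᵀA = 
  [  1,   1]
  [  1,  17]
≠ I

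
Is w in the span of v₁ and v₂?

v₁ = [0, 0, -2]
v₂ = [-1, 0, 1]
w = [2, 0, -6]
Yes

Form the augmented matrix and row-reduce:
[v₁|v₂|w] = 
  [  0,  -1,   2]
  [  0,   0,   0]
  [ -2,   1,  -6]
Swap R1 ↔ R3
Swap R2 ↔ R3
REF = 
  [ -2,   1,  -6]
  [  0,  -1,   2]
  [  0,   0,   0]

No row of the form [0 0 | nonzero], so the system is consistent. Back-substitution gives c₁ = 2, c₂ = -2: w = (2)·v₁ + (-2)·v₂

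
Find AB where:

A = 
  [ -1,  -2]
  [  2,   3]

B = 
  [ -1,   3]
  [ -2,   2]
AB = 
  [  5,  -7]
  [ -8,  12]

A is 2×2 and B is 2×2, so AB is 2×2. Each entry is (row of A)·(column of B):
AB[1,1] = (-1)(-1) + (-2)(-2) = 5
AB[1,2] = (-1)(3) + (-2)(2) = -7
AB[2,1] = (2)(-1) + (3)(-2) = -8
AB[2,2] = (2)(3) + (3)(2) = 12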